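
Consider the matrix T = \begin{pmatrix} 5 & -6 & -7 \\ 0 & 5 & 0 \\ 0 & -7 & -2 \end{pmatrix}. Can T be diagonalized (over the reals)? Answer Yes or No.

No

Characteristic polynomial: p(r) = r^3 - 8r^2 + 5r + 50 = (r - 5)^2(r + 2).
r = 5 has algebraic multiplicity 2; rank(T − 5I) = 2, so geometric multiplicity = 1.
Geometric multiplicity < algebraic multiplicity, so T is not diagonalizable.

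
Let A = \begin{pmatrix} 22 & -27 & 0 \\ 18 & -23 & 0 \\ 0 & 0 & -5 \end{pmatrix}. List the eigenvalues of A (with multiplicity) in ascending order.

Characteristic polynomial: p(t) = t^3 + 6t^2 - 15t - 100 = (t - 4)(t + 5)^2.
Roots (with multiplicity): -5, -5, 4.

-5, -5, 4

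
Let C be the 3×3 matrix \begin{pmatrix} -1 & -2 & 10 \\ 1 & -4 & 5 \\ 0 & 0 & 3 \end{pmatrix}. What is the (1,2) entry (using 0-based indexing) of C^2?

5

Characteristic polynomial: t^3 + 2t^2 - 9t - 18 = (t - 3)(t + 2)(t + 3), so the eigenvalues are -3, -2, 3.
t=-3: eigenvector (-1, -1, 0).
t=-2: eigenvector (2, 1, 0).
t=3: eigenvector (2, 1, 1).
P = [[-1, 2, 2], [-1, 1, 1], [0, 0, 1]], D = diag(-3, -2, 3), P⁻¹ = [[1, -2, 0], [1, -1, -1], [0, 0, 1]].
C² = P·diag(9, 4, 9)·P⁻¹ = [[-1, 10, 10], [-5, 14, 5], [0, 0, 9]].
The requested entry is 5.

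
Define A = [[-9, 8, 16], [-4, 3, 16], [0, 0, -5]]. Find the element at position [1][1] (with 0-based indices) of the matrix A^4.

Characteristic polynomial: t^3 + 11t^2 + 35t + 25 = (t + 1)(t + 5)^2, so the eigenvalues are -5, -5, -1.
t=-5: eigenvector (2, 1, 0).
t=-1: eigenvector (1, 1, 0).
t=-5: eigenvector (0, -2, 1).
P = [[2, 1, 0], [1, 1, -2], [0, 0, 1]], D = diag(-5, -1, -5), P⁻¹ = [[1, -1, -2], [-1, 2, 4], [0, 0, 1]].
A⁴ = P·diag(625, 1, 625)·P⁻¹ = [[1249, -1248, -2496], [624, -623, -2496], [0, 0, 625]].
The requested entry is -623.

-623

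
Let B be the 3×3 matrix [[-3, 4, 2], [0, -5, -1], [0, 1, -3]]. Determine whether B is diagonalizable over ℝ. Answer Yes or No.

Characteristic polynomial: p(λ) = λ^3 + 11λ^2 + 40λ + 48 = (λ + 3)(λ + 4)^2.
λ = -4 has algebraic multiplicity 2; rank(B + 4I) = 2, so geometric multiplicity = 1.
Geometric multiplicity < algebraic multiplicity, so B is not diagonalizable.

No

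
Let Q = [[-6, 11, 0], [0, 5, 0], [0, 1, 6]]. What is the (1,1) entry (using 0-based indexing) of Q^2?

25

Characteristic polynomial: μ^3 - 5μ^2 - 36μ + 180 = (μ - 6)(μ - 5)(μ + 6), so the eigenvalues are -6, 5, 6.
μ=-6: eigenvector (1, 0, 0).
μ=6: eigenvector (0, 0, 1).
μ=5: eigenvector (1, 1, -1).
P = [[1, 0, 1], [0, 0, 1], [0, 1, -1]], D = diag(-6, 6, 5), P⁻¹ = [[1, -1, 0], [0, 1, 1], [0, 1, 0]].
Q² = P·diag(36, 36, 25)·P⁻¹ = [[36, -11, 0], [0, 25, 0], [0, 11, 36]].
The requested entry is 25.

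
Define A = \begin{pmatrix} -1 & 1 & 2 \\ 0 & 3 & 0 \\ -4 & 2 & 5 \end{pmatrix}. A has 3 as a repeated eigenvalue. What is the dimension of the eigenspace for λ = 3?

1

A − 3I = [[-4, 1, 2], [0, 0, 0], [-4, 2, 2]].
This matrix has rank 2, so its null space has dimension 3 − 2 = 1.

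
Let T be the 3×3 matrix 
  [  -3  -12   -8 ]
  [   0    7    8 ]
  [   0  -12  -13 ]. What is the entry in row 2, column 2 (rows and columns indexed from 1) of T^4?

-1247

Characteristic polynomial: λ^3 + 9λ^2 + 23λ + 15 = (λ + 1)(λ + 3)(λ + 5), so the eigenvalues are -5, -3, -1.
λ=-3: eigenvector (1, 0, 0).
λ=-1: eigenvector (2, -1, 1).
λ=-5: eigenvector (0, 2, -3).
P = [[1, 2, 0], [0, -1, 2], [0, 1, -3]], D = diag(-3, -1, -5), P⁻¹ = [[1, 6, 4], [0, -3, -2], [0, -1, -1]].
T⁴ = P·diag(81, 1, 625)·P⁻¹ = [[81, 480, 320], [0, -1247, -1248], [0, 1872, 1873]].
The requested entry is -1247.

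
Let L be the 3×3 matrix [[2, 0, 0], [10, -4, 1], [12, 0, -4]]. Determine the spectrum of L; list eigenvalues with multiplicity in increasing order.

Characteristic polynomial: p(t) = t^3 + 6t^2 - 32 = (t - 2)(t + 4)^2.
Roots (with multiplicity): -4, -4, 2.

-4, -4, 2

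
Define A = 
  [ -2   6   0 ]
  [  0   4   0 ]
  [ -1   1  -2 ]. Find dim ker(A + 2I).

1

A + 2I = [[0, 6, 0], [0, 6, 0], [-1, 1, 0]].
This matrix has rank 2, so its null space has dimension 3 − 2 = 1.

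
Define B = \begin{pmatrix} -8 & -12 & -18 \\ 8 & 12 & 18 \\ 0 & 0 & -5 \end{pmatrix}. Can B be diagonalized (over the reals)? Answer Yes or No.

Characteristic polynomial: p(r) = r^3 + r^2 - 20r = r(r - 4)(r + 5).
All 3 eigenvalues are distinct, so B is diagonalizable.

Yes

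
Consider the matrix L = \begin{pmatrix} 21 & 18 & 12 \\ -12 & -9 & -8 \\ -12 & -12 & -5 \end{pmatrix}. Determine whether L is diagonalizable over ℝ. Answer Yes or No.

Yes

Characteristic polynomial: p(r) = r^3 - 7r^2 + 15r - 9 = (r - 3)^2(r - 1).
r = 3 has algebraic multiplicity 2; rank(L − 3I) = 1, so geometric multiplicity = 2.
Every eigenvalue has geometric = algebraic multiplicity, so L is diagonalizable.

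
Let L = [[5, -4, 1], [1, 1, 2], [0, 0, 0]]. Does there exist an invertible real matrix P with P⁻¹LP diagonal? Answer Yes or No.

No

Characteristic polynomial: p(r) = r^3 - 6r^2 + 9r = r(r - 3)^2.
r = 3 has algebraic multiplicity 2; rank(L − 3I) = 2, so geometric multiplicity = 1.
Geometric multiplicity < algebraic multiplicity, so L is not diagonalizable.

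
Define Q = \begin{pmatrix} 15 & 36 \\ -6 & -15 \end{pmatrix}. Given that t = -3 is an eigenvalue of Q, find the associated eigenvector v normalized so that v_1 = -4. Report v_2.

Q + 3I = [[18, 36], [-6, -12]].
Solving (Q + 3I)v = 0 gives the eigenspace spanned by (-4, 2).
With v_1 = -4, v = (-4, 2), so v_2 = 2.

2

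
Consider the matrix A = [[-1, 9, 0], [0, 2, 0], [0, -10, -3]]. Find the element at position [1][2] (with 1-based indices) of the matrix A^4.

Characteristic polynomial: s^3 + 2s^2 - 5s - 6 = (s - 2)(s + 1)(s + 3), so the eigenvalues are -3, -1, 2.
s=-1: eigenvector (1, 0, 0).
s=2: eigenvector (3, 1, -2).
s=-3: eigenvector (0, 0, 1).
P = [[1, 3, 0], [0, 1, 0], [0, -2, 1]], D = diag(-1, 2, -3), P⁻¹ = [[1, -3, 0], [0, 1, 0], [0, 2, 1]].
A⁴ = P·diag(1, 16, 81)·P⁻¹ = [[1, 45, 0], [0, 16, 0], [0, 130, 81]].
The requested entry is 45.

45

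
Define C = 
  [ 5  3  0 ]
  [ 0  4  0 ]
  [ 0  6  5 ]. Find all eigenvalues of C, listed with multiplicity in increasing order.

4, 5, 5

Characteristic polynomial: p(λ) = λ^3 - 14λ^2 + 65λ - 100 = (λ - 5)^2(λ - 4).
Roots (with multiplicity): 4, 5, 5.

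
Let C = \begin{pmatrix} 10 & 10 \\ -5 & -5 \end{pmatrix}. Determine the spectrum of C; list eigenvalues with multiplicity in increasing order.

0, 5

Characteristic polynomial: p(s) = s^2 - 5s = s(s - 5).
Roots (with multiplicity): 0, 5.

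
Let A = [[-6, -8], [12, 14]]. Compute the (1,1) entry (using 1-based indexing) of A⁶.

Characteristic polynomial: t^2 - 8t + 12 = (t - 6)(t - 2), so the eigenvalues are 2, 6.
t=6: eigenvector (-2, 3).
t=2: eigenvector (-1, 1).
P = [[-2, -1], [3, 1]], D = diag(6, 2), P⁻¹ = [[1, 1], [-3, -2]].
A⁶ = P·diag(46656, 64)·P⁻¹ = [[-93120, -93184], [139776, 139840]].
The requested entry is -93120.

-93120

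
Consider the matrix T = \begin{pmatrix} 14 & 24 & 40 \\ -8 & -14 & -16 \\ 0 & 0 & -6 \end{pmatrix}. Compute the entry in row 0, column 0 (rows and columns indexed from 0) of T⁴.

16

Characteristic polynomial: r^3 + 6r^2 - 4r - 24 = (r - 2)(r + 2)(r + 6), so the eigenvalues are -6, -2, 2.
r=-2: eigenvector (-3, 2, 0).
r=-6: eigenvector (-2, 0, 1).
r=2: eigenvector (-2, 1, 0).
P = [[-3, -2, -2], [2, 0, 1], [0, 1, 0]], D = diag(-2, -6, 2), P⁻¹ = [[1, 2, 2], [0, 0, 1], [-2, -3, -4]].
T⁴ = P·diag(16, 1296, 16)·P⁻¹ = [[16, 0, -2560], [0, 16, 0], [0, 0, 1296]].
The requested entry is 16.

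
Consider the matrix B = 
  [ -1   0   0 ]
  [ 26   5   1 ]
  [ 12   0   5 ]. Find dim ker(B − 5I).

B − 5I = [[-6, 0, 0], [26, 0, 1], [12, 0, 0]].
This matrix has rank 2, so its null space has dimension 3 − 2 = 1.

1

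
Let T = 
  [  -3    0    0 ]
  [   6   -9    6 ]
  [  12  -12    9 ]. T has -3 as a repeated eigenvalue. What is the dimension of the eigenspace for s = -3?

2

T + 3I = [[0, 0, 0], [6, -6, 6], [12, -12, 12]].
This matrix has rank 1, so its null space has dimension 3 − 1 = 2.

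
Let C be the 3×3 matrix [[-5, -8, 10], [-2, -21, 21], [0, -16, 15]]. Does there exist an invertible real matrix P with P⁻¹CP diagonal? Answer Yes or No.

No

Characteristic polynomial: p(λ) = λ^3 + 11λ^2 + 35λ + 25 = (λ + 1)(λ + 5)^2.
λ = -5 has algebraic multiplicity 2; rank(C + 5I) = 2, so geometric multiplicity = 1.
Geometric multiplicity < algebraic multiplicity, so C is not diagonalizable.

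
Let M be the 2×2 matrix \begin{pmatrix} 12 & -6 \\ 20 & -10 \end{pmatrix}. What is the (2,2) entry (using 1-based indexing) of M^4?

-80

Characteristic polynomial: r^2 - 2r = r(r - 2), so the eigenvalues are 0, 2.
r=0: eigenvector (1, 2).
r=2: eigenvector (-3, -5).
P = [[1, -3], [2, -5]], D = diag(0, 2), P⁻¹ = [[-5, 3], [-2, 1]].
M⁴ = P·diag(0, 16)·P⁻¹ = [[96, -48], [160, -80]].
The requested entry is -80.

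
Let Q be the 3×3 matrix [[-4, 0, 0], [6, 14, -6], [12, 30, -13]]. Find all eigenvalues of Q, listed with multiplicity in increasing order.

-4, -1, 2

Characteristic polynomial: p(t) = t^3 + 3t^2 - 6t - 8 = (t - 2)(t + 1)(t + 4).
Roots (with multiplicity): -4, -1, 2.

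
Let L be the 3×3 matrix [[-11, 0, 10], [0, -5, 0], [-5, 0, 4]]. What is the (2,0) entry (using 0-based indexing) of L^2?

35

Characteristic polynomial: t^3 + 12t^2 + 41t + 30 = (t + 1)(t + 5)(t + 6), so the eigenvalues are -6, -5, -1.
t=-1: eigenvector (-1, 0, -1).
t=-5: eigenvector (0, 1, 0).
t=-6: eigenvector (2, 0, 1).
P = [[-1, 0, 2], [0, 1, 0], [-1, 0, 1]], D = diag(-1, -5, -6), P⁻¹ = [[1, 0, -2], [0, 1, 0], [1, 0, -1]].
L² = P·diag(1, 25, 36)·P⁻¹ = [[71, 0, -70], [0, 25, 0], [35, 0, -34]].
The requested entry is 35.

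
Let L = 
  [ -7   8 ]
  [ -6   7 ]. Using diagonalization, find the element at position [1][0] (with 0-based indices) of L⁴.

0

Characteristic polynomial: μ^2 - 1 = (μ - 1)(μ + 1), so the eigenvalues are -1, 1.
μ=1: eigenvector (-1, -1).
μ=-1: eigenvector (4, 3).
P = [[-1, 4], [-1, 3]], D = diag(1, -1), P⁻¹ = [[3, -4], [1, -1]].
L⁴ = P·diag(1, 1)·P⁻¹ = [[1, 0], [0, 1]].
The requested entry is 0.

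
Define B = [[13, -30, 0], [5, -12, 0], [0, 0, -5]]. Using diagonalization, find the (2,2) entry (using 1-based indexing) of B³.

Characteristic polynomial: s^3 + 4s^2 - 11s - 30 = (s - 3)(s + 2)(s + 5), so the eigenvalues are -5, -2, 3.
s=3: eigenvector (-3, -1, 0).
s=-2: eigenvector (-2, -1, 0).
s=-5: eigenvector (0, 0, 1).
P = [[-3, -2, 0], [-1, -1, 0], [0, 0, 1]], D = diag(3, -2, -5), P⁻¹ = [[-1, 2, 0], [1, -3, 0], [0, 0, 1]].
B³ = P·diag(27, -8, -125)·P⁻¹ = [[97, -210, 0], [35, -78, 0], [0, 0, -125]].
The requested entry is -78.

-78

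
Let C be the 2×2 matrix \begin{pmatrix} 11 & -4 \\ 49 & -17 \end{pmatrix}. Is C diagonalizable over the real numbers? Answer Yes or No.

No

Characteristic polynomial: p(t) = t^2 + 6t + 9 = (t + 3)^2.
t = -3 has algebraic multiplicity 2; rank(C + 3I) = 1, so geometric multiplicity = 1.
Geometric multiplicity < algebraic multiplicity, so C is not diagonalizable.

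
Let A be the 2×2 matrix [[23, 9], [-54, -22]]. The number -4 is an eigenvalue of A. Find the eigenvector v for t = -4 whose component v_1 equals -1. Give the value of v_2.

3

A + 4I = [[27, 9], [-54, -18]].
Solving (A + 4I)v = 0 gives the eigenspace spanned by (-1, 3).
With v_1 = -1, v = (-1, 3), so v_2 = 3.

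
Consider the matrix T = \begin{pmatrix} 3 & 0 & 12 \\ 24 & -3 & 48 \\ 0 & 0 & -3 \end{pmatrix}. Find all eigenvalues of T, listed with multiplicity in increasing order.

-3, -3, 3

Characteristic polynomial: p(μ) = μ^3 + 3μ^2 - 9μ - 27 = (μ - 3)(μ + 3)^2.
Roots (with multiplicity): -3, -3, 3.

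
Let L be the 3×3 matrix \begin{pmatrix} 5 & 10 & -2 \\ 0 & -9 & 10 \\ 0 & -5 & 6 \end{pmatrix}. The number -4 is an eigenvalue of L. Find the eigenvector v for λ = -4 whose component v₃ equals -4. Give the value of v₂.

L + 4I = [[9, 10, -2], [0, -5, 10], [0, -5, 10]].
Solving (L + 4I)v = 0 gives the eigenspace spanned by (8, -8, -4).
With v₃ = -4, v = (8, -8, -4), so v₂ = -8.

-8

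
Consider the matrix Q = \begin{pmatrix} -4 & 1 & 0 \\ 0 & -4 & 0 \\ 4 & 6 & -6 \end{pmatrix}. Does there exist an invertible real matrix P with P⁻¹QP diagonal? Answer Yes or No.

Characteristic polynomial: p(μ) = μ^3 + 14μ^2 + 64μ + 96 = (μ + 4)^2(μ + 6).
μ = -4 has algebraic multiplicity 2; rank(Q + 4I) = 2, so geometric multiplicity = 1.
Geometric multiplicity < algebraic multiplicity, so Q is not diagonalizable.

No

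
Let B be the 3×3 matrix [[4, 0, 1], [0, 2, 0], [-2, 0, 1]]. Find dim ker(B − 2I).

2

B − 2I = [[2, 0, 1], [0, 0, 0], [-2, 0, -1]].
This matrix has rank 1, so its null space has dimension 3 − 1 = 2.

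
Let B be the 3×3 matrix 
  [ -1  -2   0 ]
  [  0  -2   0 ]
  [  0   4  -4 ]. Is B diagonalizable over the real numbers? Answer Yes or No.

Yes

Characteristic polynomial: p(t) = t^3 + 7t^2 + 14t + 8 = (t + 1)(t + 2)(t + 4).
All 3 eigenvalues are distinct, so B is diagonalizable.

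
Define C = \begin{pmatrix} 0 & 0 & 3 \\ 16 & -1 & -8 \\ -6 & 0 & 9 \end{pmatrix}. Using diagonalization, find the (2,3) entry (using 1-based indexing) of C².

-16

Characteristic polynomial: μ^3 - 8μ^2 + 9μ + 18 = (μ - 6)(μ - 3)(μ + 1), so the eigenvalues are -1, 3, 6.
μ=-1: eigenvector (0, 1, 0).
μ=3: eigenvector (1, 2, 1).
μ=6: eigenvector (1, 0, 2).
P = [[0, 1, 1], [1, 2, 0], [0, 1, 2]], D = diag(-1, 3, 6), P⁻¹ = [[-4, 1, 2], [2, 0, -1], [-1, 0, 1]].
C² = P·diag(1, 9, 36)·P⁻¹ = [[-18, 0, 27], [32, 1, -16], [-54, 0, 63]].
The requested entry is -16.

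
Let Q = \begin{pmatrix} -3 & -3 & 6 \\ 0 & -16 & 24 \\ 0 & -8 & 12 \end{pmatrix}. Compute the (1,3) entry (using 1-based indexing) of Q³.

Characteristic polynomial: t^3 + 7t^2 + 12t = t(t + 3)(t + 4), so the eigenvalues are -4, -3, 0.
t=0: eigenvector (-1, -3, -2).
t=-3: eigenvector (1, 0, 0).
t=-4: eigenvector (0, 2, 1).
P = [[-1, 1, 0], [-3, 0, 2], [-2, 0, 1]], D = diag(0, -3, -4), P⁻¹ = [[0, 1, -2], [1, 1, -2], [0, 2, -3]].
Q³ = P·diag(0, -27, -64)·P⁻¹ = [[-27, -27, 54], [0, -256, 384], [0, -128, 192]].
The requested entry is 54.

54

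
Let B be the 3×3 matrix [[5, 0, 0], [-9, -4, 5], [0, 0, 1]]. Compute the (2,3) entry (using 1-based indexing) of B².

-15

Characteristic polynomial: λ^3 - 2λ^2 - 19λ + 20 = (λ - 5)(λ - 1)(λ + 4), so the eigenvalues are -4, 1, 5.
λ=1: eigenvector (0, 1, 1).
λ=-4: eigenvector (0, 1, 0).
λ=5: eigenvector (1, -1, 0).
P = [[0, 0, 1], [1, 1, -1], [1, 0, 0]], D = diag(1, -4, 5), P⁻¹ = [[0, 0, 1], [1, 1, -1], [1, 0, 0]].
B² = P·diag(1, 16, 25)·P⁻¹ = [[25, 0, 0], [-9, 16, -15], [0, 0, 1]].
The requested entry is -15.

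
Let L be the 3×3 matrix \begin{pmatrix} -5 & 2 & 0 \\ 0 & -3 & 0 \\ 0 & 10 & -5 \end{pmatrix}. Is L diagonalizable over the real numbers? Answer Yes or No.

Yes

Characteristic polynomial: p(λ) = λ^3 + 13λ^2 + 55λ + 75 = (λ + 3)(λ + 5)^2.
λ = -5 has algebraic multiplicity 2; rank(L + 5I) = 1, so geometric multiplicity = 2.
Every eigenvalue has geometric = algebraic multiplicity, so L is diagonalizable.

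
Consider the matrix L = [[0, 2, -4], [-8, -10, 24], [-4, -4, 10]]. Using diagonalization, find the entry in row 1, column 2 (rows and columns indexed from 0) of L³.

96

Characteristic polynomial: λ^3 - 4λ = λ(λ - 2)(λ + 2), so the eigenvalues are -2, 0, 2.
λ=0: eigenvector (1, 4, 2).
λ=-2: eigenvector (-1, 1, 0).
λ=2: eigenvector (0, 2, 1).
P = [[1, -1, 0], [4, 1, 2], [2, 0, 1]], D = diag(0, -2, 2), P⁻¹ = [[1, 1, -2], [0, 1, -2], [-2, -2, 5]].
L³ = P·diag(0, -8, 8)·P⁻¹ = [[0, 8, -16], [-32, -40, 96], [-16, -16, 40]].
The requested entry is 96.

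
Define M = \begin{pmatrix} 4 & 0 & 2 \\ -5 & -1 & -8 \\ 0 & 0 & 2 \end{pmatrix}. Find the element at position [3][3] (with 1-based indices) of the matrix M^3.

8

Characteristic polynomial: μ^3 - 5μ^2 + 2μ + 8 = (μ - 4)(μ - 2)(μ + 1), so the eigenvalues are -1, 2, 4.
μ=2: eigenvector (-1, -1, 1).
μ=-1: eigenvector (0, 1, 0).
μ=4: eigenvector (1, -1, 0).
P = [[-1, 0, 1], [-1, 1, -1], [1, 0, 0]], D = diag(2, -1, 4), P⁻¹ = [[0, 0, 1], [1, 1, 2], [1, 0, 1]].
M³ = P·diag(8, -1, 64)·P⁻¹ = [[64, 0, 56], [-65, -1, -74], [0, 0, 8]].
The requested entry is 8.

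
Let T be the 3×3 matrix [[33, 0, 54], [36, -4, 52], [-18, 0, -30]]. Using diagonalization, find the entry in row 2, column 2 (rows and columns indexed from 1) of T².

Characteristic polynomial: s^3 + s^2 - 30s - 72 = (s - 6)(s + 3)(s + 4), so the eigenvalues are -4, -3, 6.
s=-3: eigenvector (-3, -4, 2).
s=-4: eigenvector (0, 1, 0).
s=6: eigenvector (-2, -2, 1).
P = [[-3, 0, -2], [-4, 1, -2], [2, 0, 1]], D = diag(-3, -4, 6), P⁻¹ = [[1, 0, 2], [0, 1, 2], [-2, 0, -3]].
T² = P·diag(9, 16, 36)·P⁻¹ = [[117, 0, 162], [108, 16, 176], [-54, 0, -72]].
The requested entry is 16.

16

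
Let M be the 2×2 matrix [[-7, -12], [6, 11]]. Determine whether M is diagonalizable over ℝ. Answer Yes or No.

Characteristic polynomial: p(t) = t^2 - 4t - 5 = (t - 5)(t + 1).
All 2 eigenvalues are distinct, so M is diagonalizable.

Yes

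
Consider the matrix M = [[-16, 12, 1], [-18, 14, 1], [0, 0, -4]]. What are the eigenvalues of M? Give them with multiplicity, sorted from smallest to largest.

Characteristic polynomial: p(t) = t^3 + 6t^2 - 32 = (t - 2)(t + 4)^2.
Roots (with multiplicity): -4, -4, 2.

-4, -4, 2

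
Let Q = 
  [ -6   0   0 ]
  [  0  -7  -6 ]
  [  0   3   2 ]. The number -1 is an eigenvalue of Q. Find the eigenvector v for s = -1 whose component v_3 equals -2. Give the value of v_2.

Q + 1I = [[-5, 0, 0], [0, -6, -6], [0, 3, 3]].
Solving (Q + 1I)v = 0 gives the eigenspace spanned by (0, 2, -2).
With v_3 = -2, v = (0, 2, -2), so v_2 = 2.

2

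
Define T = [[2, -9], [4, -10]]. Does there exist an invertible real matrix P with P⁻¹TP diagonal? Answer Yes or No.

No

Characteristic polynomial: p(r) = r^2 + 8r + 16 = (r + 4)^2.
r = -4 has algebraic multiplicity 2; rank(T + 4I) = 1, so geometric multiplicity = 1.
Geometric multiplicity < algebraic multiplicity, so T is not diagonalizable.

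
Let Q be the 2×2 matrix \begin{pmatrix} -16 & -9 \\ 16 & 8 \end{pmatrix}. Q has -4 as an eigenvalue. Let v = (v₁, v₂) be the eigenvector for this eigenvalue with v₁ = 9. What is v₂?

-12

Q + 4I = [[-12, -9], [16, 12]].
Solving (Q + 4I)v = 0 gives the eigenspace spanned by (9, -12).
With v₁ = 9, v = (9, -12), so v₂ = -12.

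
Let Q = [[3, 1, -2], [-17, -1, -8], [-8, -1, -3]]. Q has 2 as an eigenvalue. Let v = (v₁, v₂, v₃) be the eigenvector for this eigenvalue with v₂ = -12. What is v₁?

Q − 2I = [[1, 1, -2], [-17, -3, -8], [-8, -1, -5]].
Solving (Q − 2I)v = 0 gives the eigenspace spanned by (4, -12, -4).
With v₂ = -12, v = (4, -12, -4), so v₁ = 4.

4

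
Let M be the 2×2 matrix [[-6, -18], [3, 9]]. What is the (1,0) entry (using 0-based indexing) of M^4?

81

Characteristic polynomial: μ^2 - 3μ = μ(μ - 3), so the eigenvalues are 0, 3.
μ=0: eigenvector (-3, 1).
μ=3: eigenvector (-2, 1).
P = [[-3, -2], [1, 1]], D = diag(0, 3), P⁻¹ = [[-1, -2], [1, 3]].
M⁴ = P·diag(0, 81)·P⁻¹ = [[-162, -486], [81, 243]].
The requested entry is 81.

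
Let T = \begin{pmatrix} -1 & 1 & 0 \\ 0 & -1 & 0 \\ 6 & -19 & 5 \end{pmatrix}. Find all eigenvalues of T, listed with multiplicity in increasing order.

-1, -1, 5

Characteristic polynomial: p(s) = s^3 - 3s^2 - 9s - 5 = (s - 5)(s + 1)^2.
Roots (with multiplicity): -1, -1, 5.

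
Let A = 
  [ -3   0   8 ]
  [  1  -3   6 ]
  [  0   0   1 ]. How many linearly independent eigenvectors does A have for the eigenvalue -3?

A + 3I = [[0, 0, 8], [1, 0, 6], [0, 0, 4]].
This matrix has rank 2, so its null space has dimension 3 − 2 = 1.

1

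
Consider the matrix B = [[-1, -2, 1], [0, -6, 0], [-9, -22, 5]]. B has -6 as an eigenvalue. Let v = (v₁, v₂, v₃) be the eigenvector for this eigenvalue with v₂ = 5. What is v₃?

B + 6I = [[5, -2, 1], [0, 0, 0], [-9, -22, 11]].
Solving (B + 6I)v = 0 gives the eigenspace spanned by (0, 5, 10).
With v₂ = 5, v = (0, 5, 10), so v₃ = 10.

10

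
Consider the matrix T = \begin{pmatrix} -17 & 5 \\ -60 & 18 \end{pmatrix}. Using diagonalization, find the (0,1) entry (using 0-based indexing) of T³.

35

Characteristic polynomial: r^2 - r - 6 = (r - 3)(r + 2), so the eigenvalues are -2, 3.
r=-2: eigenvector (1, 3).
r=3: eigenvector (1, 4).
P = [[1, 1], [3, 4]], D = diag(-2, 3), P⁻¹ = [[4, -1], [-3, 1]].
T³ = P·diag(-8, 27)·P⁻¹ = [[-113, 35], [-420, 132]].
The requested entry is 35.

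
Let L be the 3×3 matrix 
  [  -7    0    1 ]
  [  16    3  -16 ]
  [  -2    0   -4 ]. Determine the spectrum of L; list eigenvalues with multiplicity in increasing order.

Characteristic polynomial: p(r) = r^3 + 8r^2 - 3r - 90 = (r - 3)(r + 5)(r + 6).
Roots (with multiplicity): -6, -5, 3.

-6, -5, 3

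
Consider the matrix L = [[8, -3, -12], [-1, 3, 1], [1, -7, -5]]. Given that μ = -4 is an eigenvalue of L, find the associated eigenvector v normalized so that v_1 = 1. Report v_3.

1

L + 4I = [[12, -3, -12], [-1, 7, 1], [1, -7, -1]].
Solving (L + 4I)v = 0 gives the eigenspace spanned by (1, 0, 1).
With v_1 = 1, v = (1, 0, 1), so v_3 = 1.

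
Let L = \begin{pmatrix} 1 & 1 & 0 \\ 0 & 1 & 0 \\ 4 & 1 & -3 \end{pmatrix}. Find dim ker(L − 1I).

L − 1I = [[0, 1, 0], [0, 0, 0], [4, 1, -4]].
This matrix has rank 2, so its null space has dimension 3 − 2 = 1.

1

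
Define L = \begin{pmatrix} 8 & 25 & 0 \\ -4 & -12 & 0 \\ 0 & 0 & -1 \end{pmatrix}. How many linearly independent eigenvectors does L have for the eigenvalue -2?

1

L + 2I = [[10, 25, 0], [-4, -10, 0], [0, 0, 1]].
This matrix has rank 2, so its null space has dimension 3 − 2 = 1.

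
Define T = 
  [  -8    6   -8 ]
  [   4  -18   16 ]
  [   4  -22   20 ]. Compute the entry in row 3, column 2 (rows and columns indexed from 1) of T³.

Characteristic polynomial: μ^3 + 6μ^2 - 16μ - 96 = (μ - 4)(μ + 4)(μ + 6), so the eigenvalues are -6, -4, 4.
μ=-6: eigenvector (1, -1, -1).
μ=-4: eigenvector (1, -2, -2).
μ=4: eigenvector (-1, 2, 3).
P = [[1, 1, -1], [-1, -2, 2], [-1, -2, 3]], D = diag(-6, -4, 4), P⁻¹ = [[2, 1, 0], [-1, -2, 1], [0, -1, 1]].
T³ = P·diag(-216, -64, 64)·P⁻¹ = [[-368, -24, -128], [304, -168, 256], [304, -232, 320]].
The requested entry is -232.

-232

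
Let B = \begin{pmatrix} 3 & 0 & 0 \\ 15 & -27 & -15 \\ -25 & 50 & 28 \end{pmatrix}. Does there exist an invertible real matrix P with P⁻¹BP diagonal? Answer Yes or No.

Characteristic polynomial: p(μ) = μ^3 - 4μ^2 - 3μ + 18 = (μ - 3)^2(μ + 2).
μ = 3 has algebraic multiplicity 2; rank(B − 3I) = 1, so geometric multiplicity = 2.
Every eigenvalue has geometric = algebraic multiplicity, so B is diagonalizable.

Yes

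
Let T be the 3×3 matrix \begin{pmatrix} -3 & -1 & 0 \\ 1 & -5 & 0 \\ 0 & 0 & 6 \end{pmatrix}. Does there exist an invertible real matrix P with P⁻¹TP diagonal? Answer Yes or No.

No

Characteristic polynomial: p(s) = s^3 + 2s^2 - 32s - 96 = (s - 6)(s + 4)^2.
s = -4 has algebraic multiplicity 2; rank(T + 4I) = 2, so geometric multiplicity = 1.
Geometric multiplicity < algebraic multiplicity, so T is not diagonalizable.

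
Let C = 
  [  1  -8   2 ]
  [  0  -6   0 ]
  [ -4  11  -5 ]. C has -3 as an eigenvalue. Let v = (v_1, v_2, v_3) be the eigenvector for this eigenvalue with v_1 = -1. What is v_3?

C + 3I = [[4, -8, 2], [0, -3, 0], [-4, 11, -2]].
Solving (C + 3I)v = 0 gives the eigenspace spanned by (-1, 0, 2).
With v_1 = -1, v = (-1, 0, 2), so v_3 = 2.

2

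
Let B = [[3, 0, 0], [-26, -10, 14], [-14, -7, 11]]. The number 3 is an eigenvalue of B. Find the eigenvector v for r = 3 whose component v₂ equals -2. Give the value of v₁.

1

B − 3I = [[0, 0, 0], [-26, -13, 14], [-14, -7, 8]].
Solving (B − 3I)v = 0 gives the eigenspace spanned by (1, -2, 0).
With v₂ = -2, v = (1, -2, 0), so v₁ = 1.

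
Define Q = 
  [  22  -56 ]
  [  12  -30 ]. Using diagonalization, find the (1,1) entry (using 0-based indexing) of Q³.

-1464

Characteristic polynomial: λ^2 + 8λ + 12 = (λ + 2)(λ + 6), so the eigenvalues are -6, -2.
λ=-6: eigenvector (2, 1).
λ=-2: eigenvector (7, 3).
P = [[2, 7], [1, 3]], D = diag(-6, -2), P⁻¹ = [[-3, 7], [1, -2]].
Q³ = P·diag(-216, -8)·P⁻¹ = [[1240, -2912], [624, -1464]].
The requested entry is -1464.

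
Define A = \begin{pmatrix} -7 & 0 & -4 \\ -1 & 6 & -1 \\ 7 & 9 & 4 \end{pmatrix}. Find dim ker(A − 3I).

A − 3I = [[-10, 0, -4], [-1, 3, -1], [7, 9, 1]].
This matrix has rank 2, so its null space has dimension 3 − 2 = 1.

1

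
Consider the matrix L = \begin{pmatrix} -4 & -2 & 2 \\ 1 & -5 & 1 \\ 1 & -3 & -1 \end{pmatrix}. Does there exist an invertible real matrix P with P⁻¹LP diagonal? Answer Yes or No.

No

Characteristic polynomial: p(s) = s^3 + 10s^2 + 32s + 32 = (s + 2)(s + 4)^2.
s = -4 has algebraic multiplicity 2; rank(L + 4I) = 2, so geometric multiplicity = 1.
Geometric multiplicity < algebraic multiplicity, so L is not diagonalizable.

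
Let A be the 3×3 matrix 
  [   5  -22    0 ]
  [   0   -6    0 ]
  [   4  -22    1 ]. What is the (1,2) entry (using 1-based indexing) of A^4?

1342

Characteristic polynomial: t^3 - 31t + 30 = (t - 5)(t - 1)(t + 6), so the eigenvalues are -6, 1, 5.
t=5: eigenvector (1, 0, 1).
t=-6: eigenvector (2, 1, 2).
t=1: eigenvector (0, 0, 1).
P = [[1, 2, 0], [0, 1, 0], [1, 2, 1]], D = diag(5, -6, 1), P⁻¹ = [[1, -2, 0], [0, 1, 0], [-1, 0, 1]].
A⁴ = P·diag(625, 1296, 1)·P⁻¹ = [[625, 1342, 0], [0, 1296, 0], [624, 1342, 1]].
The requested entry is 1342.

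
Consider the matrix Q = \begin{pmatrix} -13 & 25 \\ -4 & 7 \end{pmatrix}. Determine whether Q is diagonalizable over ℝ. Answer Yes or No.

Characteristic polynomial: p(λ) = λ^2 + 6λ + 9 = (λ + 3)^2.
λ = -3 has algebraic multiplicity 2; rank(Q + 3I) = 1, so geometric multiplicity = 1.
Geometric multiplicity < algebraic multiplicity, so Q is not diagonalizable.

No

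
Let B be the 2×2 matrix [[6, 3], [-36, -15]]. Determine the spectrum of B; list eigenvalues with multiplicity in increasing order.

-6, -3

Characteristic polynomial: p(t) = t^2 + 9t + 18 = (t + 3)(t + 6).
Roots (with multiplicity): -6, -3.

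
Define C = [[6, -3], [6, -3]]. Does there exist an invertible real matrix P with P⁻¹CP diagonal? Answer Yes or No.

Characteristic polynomial: p(λ) = λ^2 - 3λ = λ(λ - 3).
All 2 eigenvalues are distinct, so C is diagonalizable.

Yes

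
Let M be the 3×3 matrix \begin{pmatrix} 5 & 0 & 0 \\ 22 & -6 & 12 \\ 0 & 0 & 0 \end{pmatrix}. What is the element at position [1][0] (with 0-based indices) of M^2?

Characteristic polynomial: r^3 + r^2 - 30r = r(r - 5)(r + 6), so the eigenvalues are -6, 0, 5.
r=5: eigenvector (1, 2, 0).
r=-6: eigenvector (0, 1, 0).
r=0: eigenvector (0, 2, 1).
P = [[1, 0, 0], [2, 1, 2], [0, 0, 1]], D = diag(5, -6, 0), P⁻¹ = [[1, 0, 0], [-2, 1, -2], [0, 0, 1]].
M² = P·diag(25, 36, 0)·P⁻¹ = [[25, 0, 0], [-22, 36, -72], [0, 0, 0]].
The requested entry is -22.

-22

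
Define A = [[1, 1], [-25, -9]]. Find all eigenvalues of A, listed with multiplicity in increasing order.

-4, -4

Characteristic polynomial: p(r) = r^2 + 8r + 16 = (r + 4)^2.
Roots (with multiplicity): -4, -4.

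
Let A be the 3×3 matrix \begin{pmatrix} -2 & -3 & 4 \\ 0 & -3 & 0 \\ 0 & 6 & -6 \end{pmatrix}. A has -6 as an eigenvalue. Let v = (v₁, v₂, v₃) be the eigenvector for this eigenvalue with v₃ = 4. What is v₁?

A + 6I = [[4, -3, 4], [0, 3, 0], [0, 6, 0]].
Solving (A + 6I)v = 0 gives the eigenspace spanned by (-4, 0, 4).
With v₃ = 4, v = (-4, 0, 4), so v₁ = -4.

-4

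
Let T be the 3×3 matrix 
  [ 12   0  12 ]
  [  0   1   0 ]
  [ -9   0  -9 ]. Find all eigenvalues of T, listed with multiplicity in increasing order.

0, 1, 3

Characteristic polynomial: p(λ) = λ^3 - 4λ^2 + 3λ = λ(λ - 3)(λ - 1).
Roots (with multiplicity): 0, 1, 3.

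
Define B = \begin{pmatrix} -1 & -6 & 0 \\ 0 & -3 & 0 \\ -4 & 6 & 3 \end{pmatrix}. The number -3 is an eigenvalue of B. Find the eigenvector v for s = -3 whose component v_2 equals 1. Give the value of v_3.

1

B + 3I = [[2, -6, 0], [0, 0, 0], [-4, 6, 6]].
Solving (B + 3I)v = 0 gives the eigenspace spanned by (3, 1, 1).
With v_2 = 1, v = (3, 1, 1), so v_3 = 1.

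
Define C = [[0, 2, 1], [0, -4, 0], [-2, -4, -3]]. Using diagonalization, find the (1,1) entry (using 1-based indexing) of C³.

6

Characteristic polynomial: λ^3 + 7λ^2 + 14λ + 8 = (λ + 1)(λ + 2)(λ + 4), so the eigenvalues are -4, -2, -1.
λ=-1: eigenvector (1, 0, -1).
λ=-4: eigenvector (-1, 1, 2).
λ=-2: eigenvector (1, 0, -2).
P = [[1, -1, 1], [0, 1, 0], [-1, 2, -2]], D = diag(-1, -4, -2), P⁻¹ = [[2, 0, 1], [0, 1, 0], [-1, 1, -1]].
C³ = P·diag(-1, -64, -8)·P⁻¹ = [[6, 56, 7], [0, -64, 0], [-14, -112, -15]].
The requested entry is 6.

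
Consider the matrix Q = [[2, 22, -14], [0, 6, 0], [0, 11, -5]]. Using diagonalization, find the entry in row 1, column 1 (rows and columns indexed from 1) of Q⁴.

16

Characteristic polynomial: t^3 - 3t^2 - 28t + 60 = (t - 6)(t - 2)(t + 5), so the eigenvalues are -5, 2, 6.
t=2: eigenvector (1, 0, 0).
t=-5: eigenvector (-2, 0, -1).
t=6: eigenvector (2, 1, 1).
P = [[1, -2, 2], [0, 0, 1], [0, -1, 1]], D = diag(2, -5, 6), P⁻¹ = [[1, 0, -2], [0, 1, -1], [0, 1, 0]].
Q⁴ = P·diag(16, 625, 1296)·P⁻¹ = [[16, 1342, 1218], [0, 1296, 0], [0, 671, 625]].
The requested entry is 16.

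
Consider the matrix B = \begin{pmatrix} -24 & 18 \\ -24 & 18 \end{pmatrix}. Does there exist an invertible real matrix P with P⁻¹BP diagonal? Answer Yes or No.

Yes

Characteristic polynomial: p(t) = t^2 + 6t = t(t + 6).
All 2 eigenvalues are distinct, so B is diagonalizable.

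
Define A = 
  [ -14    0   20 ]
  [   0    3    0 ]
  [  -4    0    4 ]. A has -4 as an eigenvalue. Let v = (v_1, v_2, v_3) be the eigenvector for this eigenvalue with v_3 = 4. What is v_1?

A + 4I = [[-10, 0, 20], [0, 7, 0], [-4, 0, 8]].
Solving (A + 4I)v = 0 gives the eigenspace spanned by (8, 0, 4).
With v_3 = 4, v = (8, 0, 4), so v_1 = 8.

8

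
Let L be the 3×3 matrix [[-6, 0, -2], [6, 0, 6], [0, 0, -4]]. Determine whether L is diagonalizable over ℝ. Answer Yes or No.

Yes

Characteristic polynomial: p(r) = r^3 + 10r^2 + 24r = r(r + 4)(r + 6).
All 3 eigenvalues are distinct, so L is diagonalizable.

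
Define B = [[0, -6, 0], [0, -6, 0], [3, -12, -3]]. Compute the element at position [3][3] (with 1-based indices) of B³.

-27

Characteristic polynomial: s^3 + 9s^2 + 18s = s(s + 3)(s + 6), so the eigenvalues are -6, -3, 0.
s=-6: eigenvector (1, 1, 3).
s=0: eigenvector (1, 0, 1).
s=-3: eigenvector (0, 0, 1).
P = [[1, 1, 0], [1, 0, 0], [3, 1, 1]], D = diag(-6, 0, -3), P⁻¹ = [[0, 1, 0], [1, -1, 0], [-1, -2, 1]].
B³ = P·diag(-216, 0, -27)·P⁻¹ = [[0, -216, 0], [0, -216, 0], [27, -594, -27]].
The requested entry is -27.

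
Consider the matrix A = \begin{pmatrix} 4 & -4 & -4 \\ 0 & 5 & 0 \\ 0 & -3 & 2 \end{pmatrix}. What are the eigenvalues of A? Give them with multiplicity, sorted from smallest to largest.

Characteristic polynomial: p(μ) = μ^3 - 11μ^2 + 38μ - 40 = (μ - 5)(μ - 4)(μ - 2).
Roots (with multiplicity): 2, 4, 5.

2, 4, 5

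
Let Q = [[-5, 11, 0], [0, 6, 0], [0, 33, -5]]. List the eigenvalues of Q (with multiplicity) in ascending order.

-5, -5, 6

Characteristic polynomial: p(r) = r^3 + 4r^2 - 35r - 150 = (r - 6)(r + 5)^2.
Roots (with multiplicity): -5, -5, 6.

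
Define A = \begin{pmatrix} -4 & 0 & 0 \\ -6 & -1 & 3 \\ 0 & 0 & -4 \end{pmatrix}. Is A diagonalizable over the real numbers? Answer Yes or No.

Characteristic polynomial: p(μ) = μ^3 + 9μ^2 + 24μ + 16 = (μ + 1)(μ + 4)^2.
μ = -4 has algebraic multiplicity 2; rank(A + 4I) = 1, so geometric multiplicity = 2.
Every eigenvalue has geometric = algebraic multiplicity, so A is diagonalizable.

Yes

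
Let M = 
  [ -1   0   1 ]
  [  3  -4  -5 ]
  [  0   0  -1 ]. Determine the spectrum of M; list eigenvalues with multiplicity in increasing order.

Characteristic polynomial: p(r) = r^3 + 6r^2 + 9r + 4 = (r + 1)^2(r + 4).
Roots (with multiplicity): -4, -1, -1.

-4, -1, -1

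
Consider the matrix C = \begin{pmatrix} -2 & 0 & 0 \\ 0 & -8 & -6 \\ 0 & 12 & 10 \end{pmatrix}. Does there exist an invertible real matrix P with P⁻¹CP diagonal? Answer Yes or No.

Characteristic polynomial: p(μ) = μ^3 - 12μ - 16 = (μ - 4)(μ + 2)^2.
μ = -2 has algebraic multiplicity 2; rank(C + 2I) = 1, so geometric multiplicity = 2.
Every eigenvalue has geometric = algebraic multiplicity, so C is diagonalizable.

Yes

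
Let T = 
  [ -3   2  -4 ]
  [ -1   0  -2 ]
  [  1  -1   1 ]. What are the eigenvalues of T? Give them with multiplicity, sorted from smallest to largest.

Characteristic polynomial: p(λ) = λ^3 + 2λ^2 + λ = λ(λ + 1)^2.
Roots (with multiplicity): -1, -1, 0.

-1, -1, 0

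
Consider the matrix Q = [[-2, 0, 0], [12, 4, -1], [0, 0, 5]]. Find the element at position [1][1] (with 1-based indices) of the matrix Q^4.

Characteristic polynomial: r^3 - 7r^2 + 2r + 40 = (r - 5)(r - 4)(r + 2), so the eigenvalues are -2, 4, 5.
r=-2: eigenvector (1, -2, 0).
r=4: eigenvector (0, 1, 0).
r=5: eigenvector (0, -1, 1).
P = [[1, 0, 0], [-2, 1, -1], [0, 0, 1]], D = diag(-2, 4, 5), P⁻¹ = [[1, 0, 0], [2, 1, 1], [0, 0, 1]].
Q⁴ = P·diag(16, 256, 625)·P⁻¹ = [[16, 0, 0], [480, 256, -369], [0, 0, 625]].
The requested entry is 16.

16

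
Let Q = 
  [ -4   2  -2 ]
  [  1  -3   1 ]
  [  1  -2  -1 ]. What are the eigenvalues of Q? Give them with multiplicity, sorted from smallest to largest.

Characteristic polynomial: p(μ) = μ^3 + 8μ^2 + 21μ + 18 = (μ + 2)(μ + 3)^2.
Roots (with multiplicity): -3, -3, -2.

-3, -3, -2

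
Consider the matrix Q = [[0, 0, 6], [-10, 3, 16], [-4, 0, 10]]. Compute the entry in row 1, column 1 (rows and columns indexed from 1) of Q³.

Characteristic polynomial: r^3 - 13r^2 + 54r - 72 = (r - 6)(r - 4)(r - 3), so the eigenvalues are 3, 4, 6.
r=4: eigenvector (-3, -2, -2).
r=3: eigenvector (0, 1, 0).
r=6: eigenvector (-1, -2, -1).
P = [[-3, 0, -1], [-2, 1, -2], [-2, 0, -1]], D = diag(4, 3, 6), P⁻¹ = [[-1, 0, 1], [2, 1, -4], [2, 0, -3]].
Q³ = P·diag(64, 27, 216)·P⁻¹ = [[-240, 0, 456], [-682, 27, 1060], [-304, 0, 520]].
The requested entry is -240.

-240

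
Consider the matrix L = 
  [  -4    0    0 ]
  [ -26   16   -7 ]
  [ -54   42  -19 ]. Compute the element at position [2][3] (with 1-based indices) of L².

21

Characteristic polynomial: r^3 + 7r^2 + 2r - 40 = (r - 2)(r + 4)(r + 5), so the eigenvalues are -5, -4, 2.
r=-4: eigenvector (1, 2, 2).
r=2: eigenvector (0, 1, 2).
r=-5: eigenvector (0, -1, -3).
P = [[1, 0, 0], [2, 1, -1], [2, 2, -3]], D = diag(-4, 2, -5), P⁻¹ = [[1, 0, 0], [-4, 3, -1], [-2, 2, -1]].
L² = P·diag(16, 4, 25)·P⁻¹ = [[16, 0, 0], [66, -38, 21], [150, -126, 67]].
The requested entry is 21.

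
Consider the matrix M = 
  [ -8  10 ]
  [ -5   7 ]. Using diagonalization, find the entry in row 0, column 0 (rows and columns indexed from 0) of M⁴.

146

Characteristic polynomial: s^2 + s - 6 = (s - 2)(s + 3), so the eigenvalues are -3, 2.
s=2: eigenvector (-1, -1).
s=-3: eigenvector (2, 1).
P = [[-1, 2], [-1, 1]], D = diag(2, -3), P⁻¹ = [[1, -2], [1, -1]].
M⁴ = P·diag(16, 81)·P⁻¹ = [[146, -130], [65, -49]].
The requested entry is 146.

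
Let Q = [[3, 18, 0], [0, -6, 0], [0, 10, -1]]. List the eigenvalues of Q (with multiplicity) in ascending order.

Characteristic polynomial: p(r) = r^3 + 4r^2 - 15r - 18 = (r - 3)(r + 1)(r + 6).
Roots (with multiplicity): -6, -1, 3.

-6, -1, 3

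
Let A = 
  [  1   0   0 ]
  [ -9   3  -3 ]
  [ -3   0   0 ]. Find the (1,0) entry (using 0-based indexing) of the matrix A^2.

Characteristic polynomial: λ^3 - 4λ^2 + 3λ = λ(λ - 3)(λ - 1), so the eigenvalues are 0, 1, 3.
λ=1: eigenvector (1, 0, -3).
λ=3: eigenvector (0, 1, 0).
λ=0: eigenvector (0, 1, 1).
P = [[1, 0, 0], [0, 1, 1], [-3, 0, 1]], D = diag(1, 3, 0), P⁻¹ = [[1, 0, 0], [-3, 1, -1], [3, 0, 1]].
A² = P·diag(1, 9, 0)·P⁻¹ = [[1, 0, 0], [-27, 9, -9], [-3, 0, 0]].
The requested entry is -27.

-27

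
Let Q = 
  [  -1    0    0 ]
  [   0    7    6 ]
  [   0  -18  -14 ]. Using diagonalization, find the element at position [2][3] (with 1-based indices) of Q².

Characteristic polynomial: t^3 + 8t^2 + 17t + 10 = (t + 1)(t + 2)(t + 5), so the eigenvalues are -5, -2, -1.
t=-5: eigenvector (0, 1, -2).
t=-1: eigenvector (1, 0, 0).
t=-2: eigenvector (0, 2, -3).
P = [[0, 1, 0], [1, 0, 2], [-2, 0, -3]], D = diag(-5, -1, -2), P⁻¹ = [[0, -3, -2], [1, 0, 0], [0, 2, 1]].
Q² = P·diag(25, 1, 4)·P⁻¹ = [[1, 0, 0], [0, -59, -42], [0, 126, 88]].
The requested entry is -42.

-42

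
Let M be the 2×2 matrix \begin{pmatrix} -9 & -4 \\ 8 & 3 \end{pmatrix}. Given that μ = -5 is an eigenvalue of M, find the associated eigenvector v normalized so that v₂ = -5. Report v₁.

5

M + 5I = [[-4, -4], [8, 8]].
Solving (M + 5I)v = 0 gives the eigenspace spanned by (5, -5).
With v₂ = -5, v = (5, -5), so v₁ = 5.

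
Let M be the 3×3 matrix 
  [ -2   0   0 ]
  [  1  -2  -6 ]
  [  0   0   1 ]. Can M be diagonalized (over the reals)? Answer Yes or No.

Characteristic polynomial: p(t) = t^3 + 3t^2 - 4 = (t - 1)(t + 2)^2.
t = -2 has algebraic multiplicity 2; rank(M + 2I) = 2, so geometric multiplicity = 1.
Geometric multiplicity < algebraic multiplicity, so M is not diagonalizable.

No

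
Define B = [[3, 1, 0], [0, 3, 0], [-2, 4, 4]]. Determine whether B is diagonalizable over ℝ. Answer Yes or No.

No

Characteristic polynomial: p(λ) = λ^3 - 10λ^2 + 33λ - 36 = (λ - 4)(λ - 3)^2.
λ = 3 has algebraic multiplicity 2; rank(B − 3I) = 2, so geometric multiplicity = 1.
Geometric multiplicity < algebraic multiplicity, so B is not diagonalizable.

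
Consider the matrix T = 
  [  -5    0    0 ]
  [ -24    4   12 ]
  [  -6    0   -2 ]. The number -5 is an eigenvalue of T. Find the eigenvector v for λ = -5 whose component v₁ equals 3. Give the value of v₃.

6

T + 5I = [[0, 0, 0], [-24, 9, 12], [-6, 0, 3]].
Solving (T + 5I)v = 0 gives the eigenspace spanned by (3, 0, 6).
With v₁ = 3, v = (3, 0, 6), so v₃ = 6.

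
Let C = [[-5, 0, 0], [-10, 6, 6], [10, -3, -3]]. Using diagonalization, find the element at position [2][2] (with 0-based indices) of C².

Characteristic polynomial: λ^3 + 2λ^2 - 15λ = λ(λ - 3)(λ + 5), so the eigenvalues are -5, 0, 3.
λ=-5: eigenvector (1, 2, -2).
λ=3: eigenvector (0, -2, 1).
λ=0: eigenvector (0, -1, 1).
P = [[1, 0, 0], [2, -2, -1], [-2, 1, 1]], D = diag(-5, 3, 0), P⁻¹ = [[1, 0, 0], [0, -1, -1], [2, 1, 2]].
C² = P·diag(25, 9, 0)·P⁻¹ = [[25, 0, 0], [50, 18, 18], [-50, -9, -9]].
The requested entry is -9.

-9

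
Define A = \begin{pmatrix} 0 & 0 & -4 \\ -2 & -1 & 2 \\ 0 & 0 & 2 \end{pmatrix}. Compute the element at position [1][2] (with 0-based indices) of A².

10

Characteristic polynomial: λ^3 - λ^2 - 2λ = λ(λ - 2)(λ + 1), so the eigenvalues are -1, 0, 2.
λ=-1: eigenvector (0, 1, 0).
λ=0: eigenvector (1, -2, 0).
λ=2: eigenvector (-2, 2, 1).
P = [[0, 1, -2], [1, -2, 2], [0, 0, 1]], D = diag(-1, 0, 2), P⁻¹ = [[2, 1, 2], [1, 0, 2], [0, 0, 1]].
A² = P·diag(1, 0, 4)·P⁻¹ = [[0, 0, -8], [2, 1, 10], [0, 0, 4]].
The requested entry is 10.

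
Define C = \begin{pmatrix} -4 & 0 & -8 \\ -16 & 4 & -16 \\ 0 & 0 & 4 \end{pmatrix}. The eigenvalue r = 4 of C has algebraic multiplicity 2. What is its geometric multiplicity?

2

C − 4I = [[-8, 0, -8], [-16, 0, -16], [0, 0, 0]].
This matrix has rank 1, so its null space has dimension 3 − 1 = 2.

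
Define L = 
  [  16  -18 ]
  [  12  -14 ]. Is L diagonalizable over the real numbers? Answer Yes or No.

Yes

Characteristic polynomial: p(t) = t^2 - 2t - 8 = (t - 4)(t + 2).
All 2 eigenvalues are distinct, so L is diagonalizable.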